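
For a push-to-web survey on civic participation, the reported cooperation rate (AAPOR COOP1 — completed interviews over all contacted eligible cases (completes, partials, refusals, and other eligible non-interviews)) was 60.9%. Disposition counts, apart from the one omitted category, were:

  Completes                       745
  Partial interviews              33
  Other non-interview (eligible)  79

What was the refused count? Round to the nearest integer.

COOP1 = 745 / D = 0.609
D = 745 / 0.609 = 1223.3
Other denominator terms total 857
refused = 1223.3 − 857 ≈ 366

366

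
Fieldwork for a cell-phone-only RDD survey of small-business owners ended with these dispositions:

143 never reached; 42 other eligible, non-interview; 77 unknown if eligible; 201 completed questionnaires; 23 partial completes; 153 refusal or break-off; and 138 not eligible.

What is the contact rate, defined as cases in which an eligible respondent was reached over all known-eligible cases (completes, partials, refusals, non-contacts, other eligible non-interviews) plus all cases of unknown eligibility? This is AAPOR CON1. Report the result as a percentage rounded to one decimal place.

Numerator: 201 + 23 + 153 + 42 = 419
Denom: 201 + 23 + 153 + 143 + 42 + 77 = 639
CON1 = 419 / 639 = 0.6557

65.6%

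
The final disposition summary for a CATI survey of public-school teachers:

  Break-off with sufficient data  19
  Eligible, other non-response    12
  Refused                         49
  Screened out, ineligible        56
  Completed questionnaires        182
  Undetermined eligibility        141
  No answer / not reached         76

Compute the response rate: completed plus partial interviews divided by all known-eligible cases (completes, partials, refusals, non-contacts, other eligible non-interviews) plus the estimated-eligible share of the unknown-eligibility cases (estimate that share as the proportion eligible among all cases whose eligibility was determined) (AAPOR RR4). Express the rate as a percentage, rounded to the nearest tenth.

43.8%

Top = 182 + 19 = 201
Known eligible = 182 + 19 + 49 + 76 + 12 = 338
e = 338 / (338 + 56) = 338 / 394 = 0.8579
e × U = 0.8579 × 141 = 120.96
Denominator = 338 + 120.96 = 458.96
RR4 = 201 / 458.96 = 0.4379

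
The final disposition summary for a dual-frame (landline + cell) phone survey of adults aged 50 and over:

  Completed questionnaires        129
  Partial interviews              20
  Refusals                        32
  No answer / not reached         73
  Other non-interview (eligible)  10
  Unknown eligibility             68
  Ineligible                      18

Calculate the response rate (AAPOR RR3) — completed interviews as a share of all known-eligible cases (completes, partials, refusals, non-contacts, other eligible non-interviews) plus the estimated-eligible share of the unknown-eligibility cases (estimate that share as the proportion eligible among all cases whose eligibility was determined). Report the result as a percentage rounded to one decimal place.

39.4%

Numerator: 129
Eligible (known): 129 + 20 + 32 + 73 + 10 = 264
e = 264 / (264 + 18) = 264 / 282 = 0.9362
e × U: 0.9362 × 68 = 63.66
Base: 264 + 63.66 = 327.66
RR3 = 129 / 327.66 = 0.3937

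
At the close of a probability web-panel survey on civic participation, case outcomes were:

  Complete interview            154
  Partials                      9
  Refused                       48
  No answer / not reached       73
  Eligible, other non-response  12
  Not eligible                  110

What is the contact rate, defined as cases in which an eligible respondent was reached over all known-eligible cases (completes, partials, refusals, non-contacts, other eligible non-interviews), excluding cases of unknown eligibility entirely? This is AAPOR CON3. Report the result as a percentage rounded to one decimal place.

75.3%

Top = 154 + 9 + 48 + 12 = 223
Denominator = 154 + 9 + 48 + 73 + 12 = 296
CON3 = 223 / 296 = 0.7534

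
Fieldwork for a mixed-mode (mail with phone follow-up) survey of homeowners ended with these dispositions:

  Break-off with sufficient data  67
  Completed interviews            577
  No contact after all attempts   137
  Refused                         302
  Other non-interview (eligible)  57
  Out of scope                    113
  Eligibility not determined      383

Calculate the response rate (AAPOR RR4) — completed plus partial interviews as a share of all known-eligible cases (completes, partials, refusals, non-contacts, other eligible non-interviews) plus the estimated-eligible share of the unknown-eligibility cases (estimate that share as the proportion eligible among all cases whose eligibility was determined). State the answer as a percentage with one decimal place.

43.3%

Numerator = 577 + 67 = 644
Known eligible = 577 + 67 + 302 + 137 + 57 = 1140
e = 1140 / (1140 + 113) = 1140 / 1253 = 0.9098
e × U = 0.9098 × 383 = 348.45
Denom = 1140 + 348.45 = 1488.45
RR4 = 644 / 1488.45 = 0.4327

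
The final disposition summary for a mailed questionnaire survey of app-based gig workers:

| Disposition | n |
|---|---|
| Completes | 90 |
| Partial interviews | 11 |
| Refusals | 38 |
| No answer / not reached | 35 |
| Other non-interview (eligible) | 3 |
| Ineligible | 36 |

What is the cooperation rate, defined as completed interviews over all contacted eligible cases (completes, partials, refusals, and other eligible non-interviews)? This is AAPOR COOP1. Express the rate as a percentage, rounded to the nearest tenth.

63.4%

Top → 90
Base → 90 + 11 + 38 + 3 = 142
COOP1 = 90 / 142 = 0.6338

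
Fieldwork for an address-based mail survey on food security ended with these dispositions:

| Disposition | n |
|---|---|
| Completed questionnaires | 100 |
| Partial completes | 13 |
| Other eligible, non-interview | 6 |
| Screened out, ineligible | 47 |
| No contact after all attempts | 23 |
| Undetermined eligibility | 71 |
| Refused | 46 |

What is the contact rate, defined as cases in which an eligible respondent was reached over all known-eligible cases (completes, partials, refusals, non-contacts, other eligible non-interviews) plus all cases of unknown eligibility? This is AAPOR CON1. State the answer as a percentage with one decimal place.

Num: 100 + 13 + 46 + 6 = 165
Base: 100 + 13 + 46 + 23 + 6 + 71 = 259
CON1 = 165 / 259 = 0.6371

63.7%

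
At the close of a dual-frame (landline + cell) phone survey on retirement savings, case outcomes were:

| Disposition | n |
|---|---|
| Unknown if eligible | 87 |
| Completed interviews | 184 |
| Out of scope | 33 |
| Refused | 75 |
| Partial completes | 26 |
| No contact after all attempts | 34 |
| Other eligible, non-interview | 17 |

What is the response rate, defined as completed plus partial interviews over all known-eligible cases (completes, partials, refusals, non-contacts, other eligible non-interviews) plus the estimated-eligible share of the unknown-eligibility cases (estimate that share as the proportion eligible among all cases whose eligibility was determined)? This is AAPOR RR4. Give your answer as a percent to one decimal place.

Numerator = 184 + 26 = 210
Determined eligible = 184 + 26 + 75 + 34 + 17 = 336
e = 336 / (336 + 33) = 336 / 369 = 0.9106
Estimated eligible among unknowns = 0.9106 × 87 = 79.22
Denominator = 336 + 79.22 = 415.22
RR4 = 210 / 415.22 = 0.5058

50.6%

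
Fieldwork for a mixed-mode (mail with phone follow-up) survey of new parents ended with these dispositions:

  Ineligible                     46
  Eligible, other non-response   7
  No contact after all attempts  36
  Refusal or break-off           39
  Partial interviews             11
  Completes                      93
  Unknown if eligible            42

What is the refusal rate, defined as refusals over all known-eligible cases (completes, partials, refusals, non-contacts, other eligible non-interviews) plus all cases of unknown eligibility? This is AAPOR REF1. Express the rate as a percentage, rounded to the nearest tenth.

17.1%

Top → 39
Denominator → 93 + 11 + 39 + 36 + 7 + 42 = 228
REF1 = 39 / 228 = 0.1711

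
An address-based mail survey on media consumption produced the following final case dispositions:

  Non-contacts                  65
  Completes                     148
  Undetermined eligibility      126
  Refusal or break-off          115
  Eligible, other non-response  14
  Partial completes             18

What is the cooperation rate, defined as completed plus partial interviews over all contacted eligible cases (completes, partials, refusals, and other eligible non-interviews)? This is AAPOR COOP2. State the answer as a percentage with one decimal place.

Numerator: 148 + 18 = 166
Denominator: 148 + 18 + 115 + 14 = 295
COOP2 = 166 / 295 = 0.5627

56.3%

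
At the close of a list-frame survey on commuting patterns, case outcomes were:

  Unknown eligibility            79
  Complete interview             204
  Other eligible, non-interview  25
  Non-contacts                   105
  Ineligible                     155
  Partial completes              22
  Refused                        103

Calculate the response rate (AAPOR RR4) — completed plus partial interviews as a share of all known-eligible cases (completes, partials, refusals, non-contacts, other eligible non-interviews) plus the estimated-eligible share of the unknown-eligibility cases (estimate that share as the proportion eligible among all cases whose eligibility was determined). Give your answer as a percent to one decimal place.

43.6%

Numerator = 204 + 22 = 226
Determined eligible = 204 + 22 + 103 + 105 + 25 = 459
e = 459 / (459 + 155) = 459 / 614 = 0.7476
Estimated eligible among unknowns = 0.7476 × 79 = 59.06
Base = 459 + 59.06 = 518.06
RR4 = 226 / 518.06 = 0.4362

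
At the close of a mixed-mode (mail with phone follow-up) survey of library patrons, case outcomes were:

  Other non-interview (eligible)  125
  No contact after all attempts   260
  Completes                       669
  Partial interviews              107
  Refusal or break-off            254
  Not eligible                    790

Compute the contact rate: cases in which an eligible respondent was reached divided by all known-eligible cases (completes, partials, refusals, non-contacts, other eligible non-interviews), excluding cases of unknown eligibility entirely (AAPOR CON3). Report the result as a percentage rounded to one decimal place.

Top: 669 + 107 + 254 + 125 = 1155
Denom: 669 + 107 + 254 + 260 + 125 = 1415
CON3 = 1155 / 1415 = 0.8163

81.6%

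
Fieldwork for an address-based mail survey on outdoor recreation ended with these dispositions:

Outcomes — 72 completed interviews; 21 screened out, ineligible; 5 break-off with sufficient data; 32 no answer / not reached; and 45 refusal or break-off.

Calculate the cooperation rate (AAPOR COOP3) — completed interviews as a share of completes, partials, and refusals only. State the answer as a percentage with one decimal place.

Numerator = 72
Denominator = 72 + 5 + 45 = 122
COOP3 = 72 / 122 = 0.5902

59.0%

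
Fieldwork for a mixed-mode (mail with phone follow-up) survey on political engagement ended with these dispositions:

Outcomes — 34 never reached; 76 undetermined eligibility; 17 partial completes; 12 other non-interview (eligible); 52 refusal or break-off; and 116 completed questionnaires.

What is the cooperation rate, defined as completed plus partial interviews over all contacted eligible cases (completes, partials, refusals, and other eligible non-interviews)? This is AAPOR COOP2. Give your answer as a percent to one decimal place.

67.5%

Numerator → 116 + 17 = 133
Denom → 116 + 17 + 52 + 12 = 197
COOP2 = 133 / 197 = 0.6751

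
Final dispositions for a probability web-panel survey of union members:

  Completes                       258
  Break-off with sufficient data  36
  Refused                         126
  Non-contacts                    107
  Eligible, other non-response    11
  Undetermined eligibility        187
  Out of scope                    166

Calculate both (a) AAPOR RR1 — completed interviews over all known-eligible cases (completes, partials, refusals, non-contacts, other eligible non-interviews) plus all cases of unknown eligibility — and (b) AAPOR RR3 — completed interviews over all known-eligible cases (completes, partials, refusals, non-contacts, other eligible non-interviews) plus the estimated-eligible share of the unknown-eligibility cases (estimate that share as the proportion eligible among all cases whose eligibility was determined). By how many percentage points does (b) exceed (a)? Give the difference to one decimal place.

2.3

Numerator: 258
Base: 258 + 36 + 126 + 107 + 11 + 187 = 725
RR1 = 258 / 725 = 0.3559
Known eligible: 258 + 36 + 126 + 107 + 11 = 538
e = 538 / (538 + 166) = 538 / 704 = 0.7642
Estimated eligible among unknowns: 0.7642 × 187 = 142.91
Base: 538 + 142.91 = 680.91
RR3 = 258 / 680.91 = 0.3789
Difference = 37.89 − 35.59 = 2.30 percentage points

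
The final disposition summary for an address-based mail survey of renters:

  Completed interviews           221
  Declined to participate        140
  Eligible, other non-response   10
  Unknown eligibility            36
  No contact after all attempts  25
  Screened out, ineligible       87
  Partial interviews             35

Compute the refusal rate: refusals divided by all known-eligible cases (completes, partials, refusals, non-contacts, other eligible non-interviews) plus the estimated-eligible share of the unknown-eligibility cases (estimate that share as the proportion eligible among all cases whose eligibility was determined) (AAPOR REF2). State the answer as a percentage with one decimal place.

Num: 140
Known eligible: 221 + 35 + 140 + 25 + 10 = 431
e = 431 / (431 + 87) = 431 / 518 = 0.8320
Eligible share of unknowns: 0.8320 × 36 = 29.95
Denom: 431 + 29.95 = 460.95
REF2 = 140 / 460.95 = 0.3037

30.4%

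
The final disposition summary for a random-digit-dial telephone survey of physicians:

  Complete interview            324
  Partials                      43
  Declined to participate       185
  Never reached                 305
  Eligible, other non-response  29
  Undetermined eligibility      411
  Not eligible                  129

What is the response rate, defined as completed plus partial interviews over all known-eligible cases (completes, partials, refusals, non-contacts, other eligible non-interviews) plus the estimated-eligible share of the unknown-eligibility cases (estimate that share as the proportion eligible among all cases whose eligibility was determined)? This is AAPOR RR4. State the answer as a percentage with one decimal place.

29.5%

Top = 324 + 43 = 367
Known eligible = 324 + 43 + 185 + 305 + 29 = 886
e = 886 / (886 + 129) = 886 / 1015 = 0.8729
e × U = 0.8729 × 411 = 358.76
Denominator = 886 + 358.76 = 1244.76
RR4 = 367 / 1244.76 = 0.2948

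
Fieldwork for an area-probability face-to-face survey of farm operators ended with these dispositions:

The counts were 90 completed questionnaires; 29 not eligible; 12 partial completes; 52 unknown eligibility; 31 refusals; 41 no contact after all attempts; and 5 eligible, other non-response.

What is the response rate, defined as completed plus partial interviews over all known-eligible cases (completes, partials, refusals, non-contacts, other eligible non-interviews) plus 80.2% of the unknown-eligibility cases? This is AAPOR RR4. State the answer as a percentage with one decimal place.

Numerator → 90 + 12 = 102
Known eligible → 90 + 12 + 31 + 41 + 5 = 179
Eligible share of unknowns → 0.8020 × 52 = 41.70
Base → 179 + 41.70 = 220.70
RR4 = 102 / 220.70 = 0.4622

46.2%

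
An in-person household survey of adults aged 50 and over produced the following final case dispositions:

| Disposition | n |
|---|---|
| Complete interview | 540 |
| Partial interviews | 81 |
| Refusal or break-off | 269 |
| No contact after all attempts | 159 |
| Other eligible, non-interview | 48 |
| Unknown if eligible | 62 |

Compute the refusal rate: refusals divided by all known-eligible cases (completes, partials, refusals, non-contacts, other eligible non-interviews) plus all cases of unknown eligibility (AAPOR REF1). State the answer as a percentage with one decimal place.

Top → 269
Denom → 540 + 81 + 269 + 159 + 48 + 62 = 1159
REF1 = 269 / 1159 = 0.2321

23.2%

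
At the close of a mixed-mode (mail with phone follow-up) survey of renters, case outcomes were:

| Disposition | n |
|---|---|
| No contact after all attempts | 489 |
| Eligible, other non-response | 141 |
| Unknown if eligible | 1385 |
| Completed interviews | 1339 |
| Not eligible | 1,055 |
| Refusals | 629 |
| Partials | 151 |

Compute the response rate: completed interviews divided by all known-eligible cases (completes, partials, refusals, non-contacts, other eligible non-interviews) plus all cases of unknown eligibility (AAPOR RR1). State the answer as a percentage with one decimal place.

Numerator → 1339
Base → 1339 + 151 + 629 + 489 + 141 + 1385 = 4134
RR1 = 1339 / 4134 = 0.3239

32.4%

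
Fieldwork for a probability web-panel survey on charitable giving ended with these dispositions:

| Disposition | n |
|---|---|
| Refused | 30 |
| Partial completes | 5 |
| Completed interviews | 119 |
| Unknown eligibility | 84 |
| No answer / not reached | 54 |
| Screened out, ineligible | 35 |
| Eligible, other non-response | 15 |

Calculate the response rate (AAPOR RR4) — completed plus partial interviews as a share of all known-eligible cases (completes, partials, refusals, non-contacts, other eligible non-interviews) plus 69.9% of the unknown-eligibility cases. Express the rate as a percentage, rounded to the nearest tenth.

Top → 119 + 5 = 124
Eligible (known) → 119 + 5 + 30 + 54 + 15 = 223
Eligible share of unknowns → 0.6990 × 84 = 58.72
Base → 223 + 58.72 = 281.72
RR4 = 124 / 281.72 = 0.4402

44.0%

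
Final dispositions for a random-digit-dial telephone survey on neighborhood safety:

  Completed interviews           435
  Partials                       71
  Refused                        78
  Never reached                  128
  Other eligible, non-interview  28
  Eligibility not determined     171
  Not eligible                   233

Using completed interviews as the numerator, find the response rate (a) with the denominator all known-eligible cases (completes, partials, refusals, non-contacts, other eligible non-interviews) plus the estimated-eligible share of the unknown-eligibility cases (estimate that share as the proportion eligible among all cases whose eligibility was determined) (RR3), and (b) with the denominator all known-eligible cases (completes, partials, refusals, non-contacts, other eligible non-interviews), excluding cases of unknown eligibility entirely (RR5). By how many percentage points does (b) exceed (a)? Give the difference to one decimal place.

8.8

Numerator = 435
Determined eligible = 435 + 71 + 78 + 128 + 28 = 740
e = 740 / (740 + 233) = 740 / 973 = 0.7605
Estimated eligible among unknowns = 0.7605 × 171 = 130.05
Base = 740 + 130.05 = 870.05
RR3 = 435 / 870.05 = 0.5000
Base = 435 + 71 + 78 + 128 + 28 = 740
RR5 = 435 / 740 = 0.5878
Difference = 58.78 − 50.00 = 8.78 percentage points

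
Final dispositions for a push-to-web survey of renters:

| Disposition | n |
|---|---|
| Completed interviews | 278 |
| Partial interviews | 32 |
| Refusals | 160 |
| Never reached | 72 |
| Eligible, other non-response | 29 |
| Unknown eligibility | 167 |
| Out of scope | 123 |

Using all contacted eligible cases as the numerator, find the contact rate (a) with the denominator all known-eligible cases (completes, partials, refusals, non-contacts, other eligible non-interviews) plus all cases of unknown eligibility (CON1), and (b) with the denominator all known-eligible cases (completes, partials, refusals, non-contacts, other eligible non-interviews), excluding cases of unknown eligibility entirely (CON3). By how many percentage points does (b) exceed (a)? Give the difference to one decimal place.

Numerator = 278 + 32 + 160 + 29 = 499
Base = 278 + 32 + 160 + 72 + 29 + 167 = 738
CON1 = 499 / 738 = 0.6762
Base = 278 + 32 + 160 + 72 + 29 = 571
CON3 = 499 / 571 = 0.8739
Difference = 87.39 − 67.62 = 19.77 percentage points

19.8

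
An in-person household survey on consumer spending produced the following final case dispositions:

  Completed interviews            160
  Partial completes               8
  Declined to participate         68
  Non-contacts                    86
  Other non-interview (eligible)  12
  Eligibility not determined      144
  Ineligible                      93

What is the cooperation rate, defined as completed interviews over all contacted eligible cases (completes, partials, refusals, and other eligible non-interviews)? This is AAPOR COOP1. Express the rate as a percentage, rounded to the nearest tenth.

64.5%

Num = 160
Base = 160 + 8 + 68 + 12 = 248
COOP1 = 160 / 248 = 0.6452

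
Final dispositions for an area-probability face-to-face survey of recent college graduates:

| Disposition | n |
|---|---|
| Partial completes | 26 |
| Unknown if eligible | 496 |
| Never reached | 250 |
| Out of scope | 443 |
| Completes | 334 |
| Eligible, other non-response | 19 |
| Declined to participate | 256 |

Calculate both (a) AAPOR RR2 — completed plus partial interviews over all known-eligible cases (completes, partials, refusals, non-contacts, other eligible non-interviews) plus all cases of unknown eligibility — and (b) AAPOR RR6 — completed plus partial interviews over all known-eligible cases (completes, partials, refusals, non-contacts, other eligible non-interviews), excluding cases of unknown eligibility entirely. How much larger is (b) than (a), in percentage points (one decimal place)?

Num: 334 + 26 = 360
Denom: 334 + 26 + 256 + 250 + 19 + 496 = 1381
RR2 = 360 / 1381 = 0.2607
Denom: 334 + 26 + 256 + 250 + 19 = 885
RR6 = 360 / 885 = 0.4068
Difference = 40.68 − 26.07 = 14.61 percentage points

14.6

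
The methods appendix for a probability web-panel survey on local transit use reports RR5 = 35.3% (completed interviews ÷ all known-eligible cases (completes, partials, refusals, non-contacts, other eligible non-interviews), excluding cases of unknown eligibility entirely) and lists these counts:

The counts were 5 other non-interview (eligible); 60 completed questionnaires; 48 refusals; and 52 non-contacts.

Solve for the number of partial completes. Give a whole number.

5

RR5 = 60 / D = 0.353
D = 60 / 0.353 = 170.0
Remaining denominator categories sum to 165
partial completes = 170.0 − 165 ≈ 5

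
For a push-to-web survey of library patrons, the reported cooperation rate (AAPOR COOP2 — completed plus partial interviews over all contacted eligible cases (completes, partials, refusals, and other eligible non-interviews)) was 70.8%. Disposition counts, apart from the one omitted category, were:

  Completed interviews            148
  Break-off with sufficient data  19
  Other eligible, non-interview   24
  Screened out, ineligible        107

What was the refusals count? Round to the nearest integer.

45

Numerator: 148 + 19 = 167
COOP2 = 167 / D = 0.708
D = 167 / 0.708 = 235.9
Other denominator terms total 191
refusals = 235.9 − 191 ≈ 45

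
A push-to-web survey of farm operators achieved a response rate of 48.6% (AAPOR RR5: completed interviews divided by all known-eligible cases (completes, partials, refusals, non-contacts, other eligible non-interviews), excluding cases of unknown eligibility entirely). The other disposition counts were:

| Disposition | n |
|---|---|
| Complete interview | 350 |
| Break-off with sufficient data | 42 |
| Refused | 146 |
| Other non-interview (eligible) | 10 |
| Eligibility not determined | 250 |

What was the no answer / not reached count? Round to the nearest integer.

RR5 = 350 / D = 0.486
D = 350 / 0.486 = 720.2
Other denominator terms total 548
no answer / not reached = 720.2 − 548 ≈ 172

172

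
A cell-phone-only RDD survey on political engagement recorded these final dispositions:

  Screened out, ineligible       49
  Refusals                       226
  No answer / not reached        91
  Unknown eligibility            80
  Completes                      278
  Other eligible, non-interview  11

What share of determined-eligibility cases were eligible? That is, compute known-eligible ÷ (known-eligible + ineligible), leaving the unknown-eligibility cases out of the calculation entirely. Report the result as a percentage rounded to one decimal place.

Eligible (known): 278 + 226 + 91 + 11 = 606
e = 606 / (606 + 49) = 606 / 655 = 0.9252

92.5%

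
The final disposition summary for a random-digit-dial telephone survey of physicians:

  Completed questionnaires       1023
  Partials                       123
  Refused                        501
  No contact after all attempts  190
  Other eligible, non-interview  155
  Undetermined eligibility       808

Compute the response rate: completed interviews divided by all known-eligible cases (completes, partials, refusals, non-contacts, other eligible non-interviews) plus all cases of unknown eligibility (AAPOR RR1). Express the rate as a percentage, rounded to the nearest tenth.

36.5%

Num: 1023
Base: 1023 + 123 + 501 + 190 + 155 + 808 = 2800
RR1 = 1023 / 2800 = 0.3654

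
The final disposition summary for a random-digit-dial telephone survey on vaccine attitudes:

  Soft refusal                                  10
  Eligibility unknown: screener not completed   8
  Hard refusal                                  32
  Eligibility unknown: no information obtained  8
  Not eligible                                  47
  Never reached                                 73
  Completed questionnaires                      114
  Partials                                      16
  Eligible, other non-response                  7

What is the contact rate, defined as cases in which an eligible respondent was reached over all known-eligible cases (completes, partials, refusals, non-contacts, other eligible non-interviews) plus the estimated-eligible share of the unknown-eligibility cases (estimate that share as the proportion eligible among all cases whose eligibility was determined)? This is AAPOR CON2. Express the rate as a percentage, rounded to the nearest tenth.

Refusals = 32 + 10 = 42
Eligibility not determined = 8 + 8 = 16
Top = 114 + 16 + 42 + 7 = 179
Known eligible = 114 + 16 + 42 + 73 + 7 = 252
e = 252 / (252 + 47) = 252 / 299 = 0.8428
Estimated eligible among unknowns = 0.8428 × 16 = 13.48
Denom = 252 + 13.48 = 265.48
CON2 = 179 / 265.48 = 0.6743

67.4%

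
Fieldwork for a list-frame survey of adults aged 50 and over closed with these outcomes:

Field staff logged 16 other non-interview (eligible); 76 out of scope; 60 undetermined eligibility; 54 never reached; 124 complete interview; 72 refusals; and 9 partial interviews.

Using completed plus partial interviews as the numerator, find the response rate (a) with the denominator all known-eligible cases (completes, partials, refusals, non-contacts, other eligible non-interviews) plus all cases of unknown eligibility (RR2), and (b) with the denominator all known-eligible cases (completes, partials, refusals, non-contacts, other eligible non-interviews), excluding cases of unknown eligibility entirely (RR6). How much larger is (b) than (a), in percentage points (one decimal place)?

Top = 124 + 9 = 133
Denom = 124 + 9 + 72 + 54 + 16 + 60 = 335
RR2 = 133 / 335 = 0.3970
Denom = 124 + 9 + 72 + 54 + 16 = 275
RR6 = 133 / 275 = 0.4836
Difference = 48.36 − 39.70 = 8.66 percentage points

8.7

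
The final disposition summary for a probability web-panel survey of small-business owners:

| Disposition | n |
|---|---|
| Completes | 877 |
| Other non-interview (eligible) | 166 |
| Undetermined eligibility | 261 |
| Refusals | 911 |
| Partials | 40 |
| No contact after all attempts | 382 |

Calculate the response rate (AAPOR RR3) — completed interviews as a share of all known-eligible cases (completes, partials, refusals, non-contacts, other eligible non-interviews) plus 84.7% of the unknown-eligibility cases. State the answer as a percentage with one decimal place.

Top → 877
Eligible (known) → 877 + 40 + 911 + 382 + 166 = 2376
e × U → 0.8470 × 261 = 221.07
Base → 2376 + 221.07 = 2597.07
RR3 = 877 / 2597.07 = 0.3377

33.8%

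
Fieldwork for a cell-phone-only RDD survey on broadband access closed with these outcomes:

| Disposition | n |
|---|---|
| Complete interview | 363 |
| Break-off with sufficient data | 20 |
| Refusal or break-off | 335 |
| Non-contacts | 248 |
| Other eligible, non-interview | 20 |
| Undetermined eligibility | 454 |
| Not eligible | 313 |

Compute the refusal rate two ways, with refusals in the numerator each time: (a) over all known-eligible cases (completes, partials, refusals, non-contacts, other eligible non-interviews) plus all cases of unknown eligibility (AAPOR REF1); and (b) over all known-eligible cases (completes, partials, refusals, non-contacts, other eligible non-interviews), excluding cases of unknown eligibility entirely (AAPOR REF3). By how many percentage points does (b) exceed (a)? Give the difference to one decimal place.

Top: 335
Base: 363 + 20 + 335 + 248 + 20 + 454 = 1440
REF1 = 335 / 1440 = 0.2326
Base: 363 + 20 + 335 + 248 + 20 = 986
REF3 = 335 / 986 = 0.3398
Difference = 33.98 − 23.26 = 10.72 percentage points

10.7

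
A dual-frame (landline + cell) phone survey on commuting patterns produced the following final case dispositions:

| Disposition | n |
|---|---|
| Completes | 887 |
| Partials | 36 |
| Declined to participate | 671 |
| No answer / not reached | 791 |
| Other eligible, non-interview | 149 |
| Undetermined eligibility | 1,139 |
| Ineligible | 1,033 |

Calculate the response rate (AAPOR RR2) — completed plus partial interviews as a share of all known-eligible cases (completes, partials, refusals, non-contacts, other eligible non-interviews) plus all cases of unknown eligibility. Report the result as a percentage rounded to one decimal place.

Numerator → 887 + 36 = 923
Base → 887 + 36 + 671 + 791 + 149 + 1139 = 3673
RR2 = 923 / 3673 = 0.2513

25.1%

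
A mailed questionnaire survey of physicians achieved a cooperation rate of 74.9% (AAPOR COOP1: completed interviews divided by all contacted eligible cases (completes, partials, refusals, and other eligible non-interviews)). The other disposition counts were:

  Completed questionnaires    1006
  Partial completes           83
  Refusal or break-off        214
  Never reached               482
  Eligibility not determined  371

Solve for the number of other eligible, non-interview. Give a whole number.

COOP1 = 1006 / D = 0.749
D = 1006 / 0.749 = 1343.1
Rest of base = 1303
other eligible, non-interview = 1343.1 − 1303 ≈ 40

40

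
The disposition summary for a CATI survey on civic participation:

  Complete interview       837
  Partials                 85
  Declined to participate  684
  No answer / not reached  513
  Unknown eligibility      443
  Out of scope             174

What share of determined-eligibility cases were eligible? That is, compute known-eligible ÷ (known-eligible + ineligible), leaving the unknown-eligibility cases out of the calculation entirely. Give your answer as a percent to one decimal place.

92.4%

Determined eligible: 837 + 85 + 684 + 513 = 2119
e = 2119 / (2119 + 174) = 2119 / 2293 = 0.9241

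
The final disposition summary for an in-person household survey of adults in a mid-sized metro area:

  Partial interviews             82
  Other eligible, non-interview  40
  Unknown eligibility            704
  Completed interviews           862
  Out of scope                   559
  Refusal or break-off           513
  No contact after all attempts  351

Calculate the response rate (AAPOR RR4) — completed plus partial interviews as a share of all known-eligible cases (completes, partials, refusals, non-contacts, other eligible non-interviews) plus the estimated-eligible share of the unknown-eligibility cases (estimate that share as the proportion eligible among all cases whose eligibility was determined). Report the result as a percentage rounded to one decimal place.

Numerator = 862 + 82 = 944
Determined eligible = 862 + 82 + 513 + 351 + 40 = 1848
e = 1848 / (1848 + 559) = 1848 / 2407 = 0.7678
e × U = 0.7678 × 704 = 540.53
Denominator = 1848 + 540.53 = 2388.53
RR4 = 944 / 2388.53 = 0.3952

39.5%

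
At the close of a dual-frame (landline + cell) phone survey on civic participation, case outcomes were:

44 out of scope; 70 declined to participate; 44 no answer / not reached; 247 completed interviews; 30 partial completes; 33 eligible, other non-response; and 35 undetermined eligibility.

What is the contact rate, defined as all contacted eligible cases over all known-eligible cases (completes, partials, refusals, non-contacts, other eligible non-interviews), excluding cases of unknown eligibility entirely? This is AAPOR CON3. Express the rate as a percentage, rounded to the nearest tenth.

Top = 247 + 30 + 70 + 33 = 380
Denominator = 247 + 30 + 70 + 44 + 33 = 424
CON3 = 380 / 424 = 0.8962

89.6%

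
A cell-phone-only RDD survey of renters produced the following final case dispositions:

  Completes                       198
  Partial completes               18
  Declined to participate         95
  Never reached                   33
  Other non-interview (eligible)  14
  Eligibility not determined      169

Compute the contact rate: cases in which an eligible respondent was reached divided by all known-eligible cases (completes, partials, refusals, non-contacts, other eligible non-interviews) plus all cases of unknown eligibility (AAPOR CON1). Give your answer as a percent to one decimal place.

61.7%

Top = 198 + 18 + 95 + 14 = 325
Base = 198 + 18 + 95 + 33 + 14 + 169 = 527
CON1 = 325 / 527 = 0.6167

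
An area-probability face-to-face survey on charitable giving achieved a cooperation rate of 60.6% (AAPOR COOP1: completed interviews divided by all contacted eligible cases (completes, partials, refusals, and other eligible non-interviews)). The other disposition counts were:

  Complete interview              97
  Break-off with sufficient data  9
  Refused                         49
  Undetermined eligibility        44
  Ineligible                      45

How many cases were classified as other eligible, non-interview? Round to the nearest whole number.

5

COOP1 = 97 / D = 0.606
D = 97 / 0.606 = 160.1
Rest of base = 155
other eligible, non-interview = 160.1 − 155 ≈ 5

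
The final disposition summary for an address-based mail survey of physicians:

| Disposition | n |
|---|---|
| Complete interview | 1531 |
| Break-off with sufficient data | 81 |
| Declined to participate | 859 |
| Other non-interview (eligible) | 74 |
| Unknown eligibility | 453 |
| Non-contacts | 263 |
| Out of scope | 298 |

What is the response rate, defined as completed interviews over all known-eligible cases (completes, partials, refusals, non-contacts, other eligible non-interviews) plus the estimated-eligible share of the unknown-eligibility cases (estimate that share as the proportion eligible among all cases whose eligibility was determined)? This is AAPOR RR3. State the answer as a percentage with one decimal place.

47.6%

Num = 1531
Eligible (known) = 1531 + 81 + 859 + 263 + 74 = 2808
e = 2808 / (2808 + 298) = 2808 / 3106 = 0.9041
e × U = 0.9041 × 453 = 409.56
Denom = 2808 + 409.56 = 3217.56
RR3 = 1531 / 3217.56 = 0.4758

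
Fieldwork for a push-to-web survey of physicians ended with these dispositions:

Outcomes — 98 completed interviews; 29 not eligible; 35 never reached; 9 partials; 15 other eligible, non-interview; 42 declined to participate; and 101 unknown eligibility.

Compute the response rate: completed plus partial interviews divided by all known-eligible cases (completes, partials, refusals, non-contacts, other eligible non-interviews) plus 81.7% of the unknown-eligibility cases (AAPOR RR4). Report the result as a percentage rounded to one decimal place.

38.0%

Top = 98 + 9 = 107
Eligible (known) = 98 + 9 + 42 + 35 + 15 = 199
Eligible share of unknowns = 0.8170 × 101 = 82.52
Denominator = 199 + 82.52 = 281.52
RR4 = 107 / 281.52 = 0.3801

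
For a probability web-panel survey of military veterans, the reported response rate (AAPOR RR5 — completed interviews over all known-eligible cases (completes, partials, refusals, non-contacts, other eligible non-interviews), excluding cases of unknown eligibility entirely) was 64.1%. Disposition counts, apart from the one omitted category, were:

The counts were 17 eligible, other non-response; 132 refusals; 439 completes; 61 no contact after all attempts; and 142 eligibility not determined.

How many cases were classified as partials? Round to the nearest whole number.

36

RR5 = 439 / D = 0.641
D = 439 / 0.641 = 684.9
Remaining denominator categories sum to 649
partials = 684.9 − 649 ≈ 36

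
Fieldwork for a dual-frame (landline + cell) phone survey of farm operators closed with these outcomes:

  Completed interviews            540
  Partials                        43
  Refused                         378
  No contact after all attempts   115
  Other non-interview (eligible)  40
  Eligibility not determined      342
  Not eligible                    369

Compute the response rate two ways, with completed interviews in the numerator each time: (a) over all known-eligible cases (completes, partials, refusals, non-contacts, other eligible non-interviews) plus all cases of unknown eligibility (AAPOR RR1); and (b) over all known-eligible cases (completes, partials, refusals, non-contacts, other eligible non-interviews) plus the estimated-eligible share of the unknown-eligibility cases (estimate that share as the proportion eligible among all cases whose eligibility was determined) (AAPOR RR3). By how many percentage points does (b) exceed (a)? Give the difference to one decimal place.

2.3

Num → 540
Denominator → 540 + 43 + 378 + 115 + 40 + 342 = 1458
RR1 = 540 / 1458 = 0.3704
Eligible (known) → 540 + 43 + 378 + 115 + 40 = 1116
e = 1116 / (1116 + 369) = 1116 / 1485 = 0.7515
e × U → 0.7515 × 342 = 257.01
Denominator → 1116 + 257.01 = 1373.01
RR3 = 540 / 1373.01 = 0.3933
Difference = 39.33 − 37.04 = 2.29 percentage points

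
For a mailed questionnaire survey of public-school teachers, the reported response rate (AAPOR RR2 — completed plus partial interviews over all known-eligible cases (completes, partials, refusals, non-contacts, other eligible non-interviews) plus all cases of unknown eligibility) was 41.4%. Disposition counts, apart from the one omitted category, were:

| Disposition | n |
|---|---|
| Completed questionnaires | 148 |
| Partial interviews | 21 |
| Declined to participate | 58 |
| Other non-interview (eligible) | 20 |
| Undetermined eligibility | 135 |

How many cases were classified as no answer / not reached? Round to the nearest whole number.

26

Num: 148 + 21 = 169
RR2 = 169 / D = 0.414
D = 169 / 0.414 = 408.2
Other denominator terms total 382
no answer / not reached = 408.2 − 382 ≈ 26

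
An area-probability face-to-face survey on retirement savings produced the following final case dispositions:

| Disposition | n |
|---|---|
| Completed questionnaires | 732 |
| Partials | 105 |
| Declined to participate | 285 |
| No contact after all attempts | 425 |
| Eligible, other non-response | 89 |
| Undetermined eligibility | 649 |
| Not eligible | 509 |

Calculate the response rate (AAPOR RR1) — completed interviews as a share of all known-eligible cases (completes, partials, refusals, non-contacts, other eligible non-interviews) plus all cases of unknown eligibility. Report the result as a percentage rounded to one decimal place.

Numerator: 732
Denominator: 732 + 105 + 285 + 425 + 89 + 649 = 2285
RR1 = 732 / 2285 = 0.3204

32.0%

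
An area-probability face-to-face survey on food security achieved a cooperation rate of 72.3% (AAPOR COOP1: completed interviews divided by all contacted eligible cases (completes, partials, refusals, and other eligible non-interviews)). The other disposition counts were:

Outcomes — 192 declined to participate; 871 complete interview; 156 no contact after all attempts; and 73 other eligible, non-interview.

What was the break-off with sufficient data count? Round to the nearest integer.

69

COOP1 = 871 / D = 0.723
D = 871 / 0.723 = 1204.7
Other denominator terms total 1136
break-off with sufficient data = 1204.7 − 1136 ≈ 69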